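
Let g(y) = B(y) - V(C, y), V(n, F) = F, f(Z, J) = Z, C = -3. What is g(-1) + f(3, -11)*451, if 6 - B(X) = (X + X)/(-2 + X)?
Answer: 4078/3 ≈ 1359.3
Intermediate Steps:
B(X) = 6 - 2*X/(-2 + X) (B(X) = 6 - (X + X)/(-2 + X) = 6 - 2*X/(-2 + X))
g(y) = -y + 4*(-3 + y)/(-2 + y) (g(y) = 4*(-3 + y)/(-2 + y) - y = -y + 4*(-3 + y)/(-2 + y))
g(-1) + f(3, -11)*451 = (-12 - 1*(-1)² + 6*(-1))/(-2 - 1) + 3*451 = (-12 - 1*1 - 6)/(-3) + 1353 = -(-12 - 1 - 6)/3 + 1353 = -⅓*(-19) + 1353 = 19/3 + 1353 = 4078/3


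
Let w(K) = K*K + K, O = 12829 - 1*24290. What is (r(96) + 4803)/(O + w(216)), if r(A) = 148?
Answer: 4951/35411 ≈ 0.13982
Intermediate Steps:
O = -11461 (O = 12829 - 24290 = -11461)
w(K) = K + K**2 (w(K) = K**2 + K = K + K**2)
(r(96) + 4803)/(O + w(216)) = (148 + 4803)/(-11461 + 216*(1 + 216)) = 4951/(-11461 + 216*217) = 4951/(-11461 + 46872) = 4951/35411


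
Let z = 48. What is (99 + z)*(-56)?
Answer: -8232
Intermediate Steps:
(99 + z)*(-56) = (99 + 48)*(-56) = 147*(-56) = -8232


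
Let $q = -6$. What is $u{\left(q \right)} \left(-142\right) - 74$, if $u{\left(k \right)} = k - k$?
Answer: $-74$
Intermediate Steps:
$u{\left(k \right)} = 0$
$u{\left(q \right)} \left(-142\right) - 74 = 0 \left(-142\right) - 74 = 0 - 74 = -74$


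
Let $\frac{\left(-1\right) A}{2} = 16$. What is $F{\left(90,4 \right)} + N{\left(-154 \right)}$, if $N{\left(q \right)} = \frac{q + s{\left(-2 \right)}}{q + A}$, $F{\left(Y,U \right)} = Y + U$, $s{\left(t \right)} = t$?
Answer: $\frac{2940}{31} \approx 94.839$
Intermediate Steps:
$A = -32$ ($A = \left(-2\right) 16 = -32$)
$F{\left(Y,U \right)} = U + Y$
$N{\left(q \right)} = \frac{-2 + q}{-32 + q}$ ($N{\left(q \right)} = \frac{q - 2}{q - 32} = \frac{-2 + q}{-32 + q}$)
$F{\left(90,4 \right)} + N{\left(-154 \right)} = \left(4 + 90\right) + \frac{-2 - 154}{-32 - 154} = 94 + \frac{1}{-186} \left(-156\right) = 94 - - \frac{26}{31} = 94 + \frac{26}{31} = \frac{2940}{31}$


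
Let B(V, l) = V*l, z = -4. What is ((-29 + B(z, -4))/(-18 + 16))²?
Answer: 169/4 ≈ 42.250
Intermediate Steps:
((-29 + B(z, -4))/(-18 + 16))² = ((-29 - 4*(-4))/(-18 + 16))² = ((-29 + 16)/(-2))² = (-13*(-½))² = (13/2)² = 169/4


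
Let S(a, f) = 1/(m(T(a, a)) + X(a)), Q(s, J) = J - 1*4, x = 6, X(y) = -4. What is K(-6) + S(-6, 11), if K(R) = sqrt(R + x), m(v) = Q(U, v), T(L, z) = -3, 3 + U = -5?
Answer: -1/11 ≈ -0.090909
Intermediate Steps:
U = -8 (U = -3 - 5 = -8)
Q(s, J) = -4 + J (Q(s, J) = J - 4 = -4 + J)
m(v) = -4 + v
S(a, f) = -1/11 (S(a, f) = 1/((-4 - 3) - 4) = 1/(-7 - 4) = 1/(-11) = -1/11)
K(R) = sqrt(6 + R) (K(R) = sqrt(R + 6) = sqrt(6 + R))
K(-6) + S(-6, 11) = sqrt(6 - 6) - 1/11 = sqrt(0) - 1/11 = 0 - 1/11 = -1/11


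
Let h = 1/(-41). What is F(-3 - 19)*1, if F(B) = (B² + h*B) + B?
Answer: 18964/41 ≈ 462.54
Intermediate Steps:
h = -1/41 ≈ -0.024390
F(B) = B² + 40*B/41 (F(B) = (B² - B/41) + B = B² + 40*B/41)
F(-3 - 19)*1 = ((-3 - 19)*(40 + 41*(-3 - 19))/41)*1 = ((1/41)*(-22)*(40 + 41*(-22)))*1 = ((1/41)*(-22)*(40 - 902))*1 = ((1/41)*(-22)*(-862))*1 = (18964/41)*1 = 18964/41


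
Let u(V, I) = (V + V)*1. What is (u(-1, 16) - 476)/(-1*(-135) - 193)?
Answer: 239/29 ≈ 8.2414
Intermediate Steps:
u(V, I) = 2*V (u(V, I) = (2*V)*1 = 2*V)
(u(-1, 16) - 476)/(-1*(-135) - 193) = (2*(-1) - 476)/(-1*(-135) - 193) = (-2 - 476)/(135 - 193) = -478/(-58) = -478*(-1/58) = 239/29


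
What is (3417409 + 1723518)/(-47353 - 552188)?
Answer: -5140927/599541 ≈ -8.5748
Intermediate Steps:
(3417409 + 1723518)/(-47353 - 552188) = 5140927/(-599541) = 5140927*(-1/599541) = -5140927/599541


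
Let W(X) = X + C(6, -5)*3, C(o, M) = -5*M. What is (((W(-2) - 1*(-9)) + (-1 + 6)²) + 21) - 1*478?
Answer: -350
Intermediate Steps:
W(X) = 75 + X (W(X) = X - 5*(-5)*3 = X + 25*3 = X + 75 = 75 + X)
(((W(-2) - 1*(-9)) + (-1 + 6)²) + 21) - 1*478 = ((((75 - 2) - 1*(-9)) + (-1 + 6)²) + 21) - 1*478 = (((73 + 9) + 5²) + 21) - 478 = ((82 + 25) + 21) - 478 = (107 + 21) - 478 = 128 - 478 = -350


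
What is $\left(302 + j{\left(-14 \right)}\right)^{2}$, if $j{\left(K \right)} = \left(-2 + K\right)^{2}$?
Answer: $311364$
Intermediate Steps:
$\left(302 + j{\left(-14 \right)}\right)^{2} = \left(302 + \left(-2 - 14\right)^{2}\right)^{2} = \left(302 + \left(-16\right)^{2}\right)^{2} = \left(302 + 256\right)^{2} = 558^{2} = 311364$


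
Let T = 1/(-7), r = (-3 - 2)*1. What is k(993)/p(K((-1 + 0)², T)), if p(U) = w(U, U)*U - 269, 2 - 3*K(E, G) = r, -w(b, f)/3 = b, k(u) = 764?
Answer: -573/214 ≈ -2.6776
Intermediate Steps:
r = -5 (r = -5*1 = -5)
T = -⅐ ≈ -0.14286
w(b, f) = -3*b
K(E, G) = 7/3 (K(E, G) = ⅔ - ⅓*(-5) = ⅔ + 5/3 = 7/3)
p(U) = -269 - 3*U² (p(U) = (-3*U)*U - 269 = -3*U² - 269 = -269 - 3*U²)
k(993)/p(K((-1 + 0)², T)) = 764/(-269 - 3*(7/3)²) = 764/(-269 - 3*49/9) = 764/(-269 - 49/3) = 764/(-856/3) = 764*(-3/856) = -573/214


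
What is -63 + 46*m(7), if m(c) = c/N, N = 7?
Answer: -17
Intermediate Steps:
m(c) = c/7
-63 + 46*m(7) = -63 + 46*((⅐)*7) = -63 + 46*1 = -63 + 46 = -17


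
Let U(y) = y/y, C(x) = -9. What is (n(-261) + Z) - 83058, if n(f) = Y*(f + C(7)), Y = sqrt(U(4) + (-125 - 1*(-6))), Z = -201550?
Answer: -284608 - 270*I*sqrt(118) ≈ -2.8461e+5 - 2932.9*I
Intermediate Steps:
U(y) = 1
Y = I*sqrt(118) (Y = sqrt(1 + (-125 - 1*(-6))) = sqrt(1 + (-125 + 6)) = sqrt(1 - 119) = sqrt(-118) = I*sqrt(118) ≈ 10.863*I)
n(f) = I*sqrt(118)*(-9 + f) (n(f) = (I*sqrt(118))*(f - 9) = (I*sqrt(118))*(-9 + f) = I*sqrt(118)*(-9 + f))
(n(-261) + Z) - 83058 = (I*sqrt(118)*(-9 - 261) - 201550) - 83058 = (I*sqrt(118)*(-270) - 201550) - 83058 = (-270*I*sqrt(118) - 201550) - 83058 = (-201550 - 270*I*sqrt(118)) - 83058 = -284608 - 270*I*sqrt(118)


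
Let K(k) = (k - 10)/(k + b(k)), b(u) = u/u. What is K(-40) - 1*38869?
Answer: -1515841/39 ≈ -38868.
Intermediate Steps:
b(u) = 1
K(k) = (-10 + k)/(1 + k) (K(k) = (k - 10)/(k + 1) = (-10 + k)/(1 + k))
K(-40) - 1*38869 = (-10 - 40)/(1 - 40) - 1*38869 = -50/(-39) - 38869 = -1/39*(-50) - 38869 = 50/39 - 38869 = -1515841/39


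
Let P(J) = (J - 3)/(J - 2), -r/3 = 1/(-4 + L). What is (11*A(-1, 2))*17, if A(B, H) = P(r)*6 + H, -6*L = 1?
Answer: 37961/16 ≈ 2372.6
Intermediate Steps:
L = -1/6 (L = -1/6*1 = -1/6 ≈ -0.16667)
r = 18/25 (r = -3/(-4 - 1/6) = -3/(-25/6) = -3*(-6/25) = 18/25 ≈ 0.72000)
P(J) = (-3 + J)/(-2 + J)
A(B, H) = 171/16 + H (A(B, H) = ((-3 + 18/25)/(-2 + 18/25))*6 + H = (-57/25/(-32/25))*6 + H = -25/32*(-57/25)*6 + H = (57/32)*6 + H = 171/16 + H)
(11*A(-1, 2))*17 = (11*(171/16 + 2))*17 = (11*(203/16))*17 = (2233/16)*17 = 37961/16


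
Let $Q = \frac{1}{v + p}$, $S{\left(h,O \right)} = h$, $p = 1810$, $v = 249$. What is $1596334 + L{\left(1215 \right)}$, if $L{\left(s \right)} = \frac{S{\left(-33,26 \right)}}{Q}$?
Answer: $1528387$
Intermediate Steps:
$Q = \frac{1}{2059}$ ($Q = \frac{1}{249 + 1810} = \frac{1}{2059} \approx 0.00048567$)
$L{\left(s \right)} = -67947$ ($L{\left(s \right)} = - 33 \frac{1}{\frac{1}{2059}} = \left(-33\right) 2059 = -67947$)
$1596334 + L{\left(1215 \right)} = 1596334 - 67947 = 1528387$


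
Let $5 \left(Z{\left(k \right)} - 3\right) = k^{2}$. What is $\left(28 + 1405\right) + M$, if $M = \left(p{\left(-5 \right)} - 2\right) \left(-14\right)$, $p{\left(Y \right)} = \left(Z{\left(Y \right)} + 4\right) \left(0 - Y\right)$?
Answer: $621$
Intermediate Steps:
$Z{\left(k \right)} = 3 + \frac{k^{2}}{5}$
$p{\left(Y \right)} = - Y \left(7 + \frac{Y^{2}}{5}\right)$ ($p{\left(Y \right)} = \left(\left(3 + \frac{Y^{2}}{5}\right) + 4\right) \left(0 - Y\right) = \left(7 + \frac{Y^{2}}{5}\right) \left(- Y\right) = - Y \left(7 + \frac{Y^{2}}{5}\right)$)
$M = -812$ ($M = \left(\left(- \frac{1}{5}\right) \left(-5\right) \left(35 + \left(-5\right)^{2}\right) - 2\right) \left(-14\right) = \left(\left(- \frac{1}{5}\right) \left(-5\right) \left(35 + 25\right) - 2\right) \left(-14\right) = \left(\left(- \frac{1}{5}\right) \left(-5\right) 60 - 2\right) \left(-14\right) = \left(60 - 2\right) \left(-14\right) = 58 \left(-14\right) = -812$)
$\left(28 + 1405\right) + M = \left(28 + 1405\right) - 812 = 1433 - 812 = 621$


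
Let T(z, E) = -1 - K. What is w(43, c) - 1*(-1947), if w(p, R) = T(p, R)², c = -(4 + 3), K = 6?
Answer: 1996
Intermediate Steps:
c = -7 (c = -1*7 = -7)
T(z, E) = -7 (T(z, E) = -1 - 1*6 = -1 - 6 = -7)
w(p, R) = 49 (w(p, R) = (-7)² = 49)
w(43, c) - 1*(-1947) = 49 - 1*(-1947) = 49 + 1947 = 1996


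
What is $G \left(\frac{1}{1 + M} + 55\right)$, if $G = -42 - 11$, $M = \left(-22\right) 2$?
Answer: $- \frac{125292}{43} \approx -2913.8$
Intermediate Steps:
$M = -44$
$G = -53$
$G \left(\frac{1}{1 + M} + 55\right) = - 53 \left(\frac{1}{1 - 44} + 55\right) = - 53 \left(\frac{1}{-43} + 55\right) = - 53 \left(- \frac{1}{43} + 55\right) = \left(-53\right) \frac{2364}{43} = - \frac{125292}{43}$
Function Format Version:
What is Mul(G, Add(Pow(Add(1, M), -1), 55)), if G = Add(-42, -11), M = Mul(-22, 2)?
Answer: Rational(-125292, 43) ≈ -2913.8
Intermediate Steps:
M = -44
G = -53
Mul(G, Add(Pow(Add(1, M), -1), 55)) = Mul(-53, Add(Pow(Add(1, -44), -1), 55)) = Mul(-53, Add(Pow(-43, -1), 55)) = Mul(-53, Add(Rational(-1, 43), 55)) = Mul(-53, Rational(2364, 43)) = Rational(-125292, 43)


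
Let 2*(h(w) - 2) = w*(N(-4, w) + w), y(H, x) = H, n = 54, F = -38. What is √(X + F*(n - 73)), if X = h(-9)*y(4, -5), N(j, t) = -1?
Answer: √910 ≈ 30.166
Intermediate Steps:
h(w) = 2 + w*(-1 + w)/2 (h(w) = 2 + (w*(-1 + w))/2 = 2 + w*(-1 + w)/2)
X = 188 (X = (2 + (½)*(-9)² - ½*(-9))*4 = (2 + (½)*81 + 9/2)*4 = (2 + 81/2 + 9/2)*4 = 47*4 = 188)
√(X + F*(n - 73)) = √(188 - 38*(54 - 73)) = √(188 - 38*(-19)) = √(188 + 722) = √910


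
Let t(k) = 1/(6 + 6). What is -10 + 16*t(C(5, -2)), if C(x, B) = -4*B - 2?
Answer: -26/3 ≈ -8.6667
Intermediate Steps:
C(x, B) = -2 - 4*B
t(k) = 1/12
-10 + 16*t(C(5, -2)) = -10 + 16*(1/12) = -10 + 4/3 = -26/3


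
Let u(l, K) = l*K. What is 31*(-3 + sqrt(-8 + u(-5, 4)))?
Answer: -93 + 62*I*sqrt(7) ≈ -93.0 + 164.04*I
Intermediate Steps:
u(l, K) = K*l
31*(-3 + sqrt(-8 + u(-5, 4))) = 31*(-3 + sqrt(-8 + 4*(-5))) = 31*(-3 + sqrt(-8 - 20)) = 31*(-3 + sqrt(-28)) = 31*(-3 + 2*I*sqrt(7)) = -93 + 62*I*sqrt(7)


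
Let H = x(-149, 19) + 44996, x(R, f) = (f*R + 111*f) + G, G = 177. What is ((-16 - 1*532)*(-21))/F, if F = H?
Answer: 3836/14817 ≈ 0.25889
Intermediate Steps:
x(R, f) = 177 + 111*f + R*f (x(R, f) = (f*R + 111*f) + 177 = (R*f + 111*f) + 177 = (111*f + R*f) + 177 = 177 + 111*f + R*f)
H = 44451 (H = (177 + 111*19 - 149*19) + 44996 = (177 + 2109 - 2831) + 44996 = -545 + 44996 = 44451)
F = 44451
((-16 - 1*532)*(-21))/F = ((-16 - 1*532)*(-21))/44451 = ((-16 - 532)*(-21))*(1/44451) = -548*(-21)*(1/44451) = 11508*(1/44451) = 3836/14817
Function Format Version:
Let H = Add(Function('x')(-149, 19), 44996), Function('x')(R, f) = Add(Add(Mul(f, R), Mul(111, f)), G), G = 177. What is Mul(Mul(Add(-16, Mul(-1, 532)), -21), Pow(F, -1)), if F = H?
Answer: Rational(3836, 14817) ≈ 0.25889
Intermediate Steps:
Function('x')(R, f) = Add(177, Mul(111, f), Mul(R, f)) (Function('x')(R, f) = Add(Add(Mul(f, R), Mul(111, f)), 177) = Add(Add(Mul(R, f), Mul(111, f)), 177) = Add(Add(Mul(111, f), Mul(R, f)), 177) = Add(177, Mul(111, f), Mul(R, f)))
H = 44451 (H = Add(Add(177, Mul(111, 19), Mul(-149, 19)), 44996) = Add(Add(177, 2109, -2831), 44996) = Add(-545, 44996) = 44451)
F = 44451
Mul(Mul(Add(-16, Mul(-1, 532)), -21), Pow(F, -1)) = Mul(Mul(Add(-16, Mul(-1, 532)), -21), Pow(44451, -1)) = Mul(Mul(Add(-16, -532), -21), Rational(1, 44451)) = Mul(Mul(-548, -21), Rational(1, 44451)) = Mul(11508, Rational(1, 44451)) = Rational(3836, 14817)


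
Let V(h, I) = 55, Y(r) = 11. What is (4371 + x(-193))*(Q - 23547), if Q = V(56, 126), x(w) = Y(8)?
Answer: -102941944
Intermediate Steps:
x(w) = 11
Q = 55
(4371 + x(-193))*(Q - 23547) = (4371 + 11)*(55 - 23547) = 4382*(-23492) = -102941944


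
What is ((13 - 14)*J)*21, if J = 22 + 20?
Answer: -882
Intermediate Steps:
J = 42
((13 - 14)*J)*21 = ((13 - 14)*42)*21 = -1*42*21 = -42*21 = -882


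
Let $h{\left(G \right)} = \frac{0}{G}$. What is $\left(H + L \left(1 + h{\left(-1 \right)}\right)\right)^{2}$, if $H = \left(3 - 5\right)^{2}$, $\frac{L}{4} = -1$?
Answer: $0$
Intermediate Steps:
$L = -4$ ($L = 4 \left(-1\right) = -4$)
$h{\left(G \right)} = 0$
$H = 4$ ($H = \left(-2\right)^{2} = 4$)
$\left(H + L \left(1 + h{\left(-1 \right)}\right)\right)^{2} = \left(4 - 4 \left(1 + 0\right)\right)^{2} = \left(4 - 4\right)^{2} = 0^{2} = 0$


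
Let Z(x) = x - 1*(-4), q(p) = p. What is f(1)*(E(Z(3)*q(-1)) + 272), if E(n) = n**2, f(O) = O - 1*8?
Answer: -2247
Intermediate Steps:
f(O) = -8 + O (f(O) = O - 8 = -8 + O)
Z(x) = 4 + x (Z(x) = x + 4 = 4 + x)
f(1)*(E(Z(3)*q(-1)) + 272) = (-8 + 1)*(((4 + 3)*(-1))**2 + 272) = -7*((7*(-1))**2 + 272) = -7*((-7)**2 + 272) = -7*(49 + 272) = -7*321 = -2247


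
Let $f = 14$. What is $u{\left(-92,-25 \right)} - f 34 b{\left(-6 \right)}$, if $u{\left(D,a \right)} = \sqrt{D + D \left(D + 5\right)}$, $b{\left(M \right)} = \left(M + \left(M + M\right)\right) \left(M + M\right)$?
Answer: $-102816 + 2 \sqrt{1978} \approx -1.0273 \cdot 10^{5}$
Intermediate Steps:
$b{\left(M \right)} = 6 M^{2}$ ($b{\left(M \right)} = \left(M + 2 M\right) 2 M = 3 M 2 M = 6 M^{2}$)
$u{\left(D,a \right)} = \sqrt{D + D \left(5 + D\right)}$
$u{\left(-92,-25 \right)} - f 34 b{\left(-6 \right)} = \sqrt{- 92 \left(6 - 92\right)} - 14 \cdot 34 \cdot 6 \left(-6\right)^{2} = \sqrt{\left(-92\right) \left(-86\right)} - 476 \cdot 6 \cdot 36 = \sqrt{7912} - 476 \cdot 216 = 2 \sqrt{1978} - 102816 = -102816 + 2 \sqrt{1978}$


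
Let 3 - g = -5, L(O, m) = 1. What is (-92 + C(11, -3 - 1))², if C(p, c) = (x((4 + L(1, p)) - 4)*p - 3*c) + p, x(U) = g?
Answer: 361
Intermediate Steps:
g = 8 (g = 3 - 1*(-5) = 3 + 5 = 8)
x(U) = 8
C(p, c) = -3*c + 9*p (C(p, c) = (8*p - 3*c) + p = (-3*c + 8*p) + p = -3*c + 9*p)
(-92 + C(11, -3 - 1))² = (-92 + (-3*(-3 - 1) + 9*11))² = (-92 + (-3*(-4) + 99))² = (-92 + (12 + 99))² = (-92 + 111)² = 19² = 361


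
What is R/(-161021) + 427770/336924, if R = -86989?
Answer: 15903569/8787146 ≈ 1.8099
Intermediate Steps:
R/(-161021) + 427770/336924 = -86989/(-161021) + 427770/336924 = -86989*(-1/161021) + 427770*(1/336924) = 12427/23003 + 485/382 = 15903569/8787146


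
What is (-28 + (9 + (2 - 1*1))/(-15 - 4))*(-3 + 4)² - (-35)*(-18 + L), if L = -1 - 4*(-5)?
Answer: 123/19 ≈ 6.4737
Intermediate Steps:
L = 19 (L = -1 + 20 = 19)
(-28 + (9 + (2 - 1*1))/(-15 - 4))*(-3 + 4)² - (-35)*(-18 + L) = (-28 + (9 + (2 - 1*1))/(-15 - 4))*(-3 + 4)² - (-35)*(-18 + 19) = (-28 + (9 + (2 - 1))/(-19))*1² - (-35) = (-28 + (9 + 1)*(-1/19))*1 - 1*(-35) = (-28 + 10*(-1/19))*1 + 35 = (-28 - 10/19)*1 + 35 = -542/19*1 + 35 = -542/19 + 35 = 123/19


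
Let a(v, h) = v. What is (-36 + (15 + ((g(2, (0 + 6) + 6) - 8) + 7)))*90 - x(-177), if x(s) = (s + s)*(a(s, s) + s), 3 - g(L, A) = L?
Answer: -127206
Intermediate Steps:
g(L, A) = 3 - L
x(s) = 4*s**2 (x(s) = (s + s)*(s + s) = (2*s)*(2*s) = 4*s**2)
(-36 + (15 + ((g(2, (0 + 6) + 6) - 8) + 7)))*90 - x(-177) = (-36 + (15 + (((3 - 1*2) - 8) + 7)))*90 - 4*(-177)**2 = (-36 + (15 + (((3 - 2) - 8) + 7)))*90 - 4*31329 = (-36 + (15 + ((1 - 8) + 7)))*90 - 1*125316 = (-36 + (15 + (-7 + 7)))*90 - 125316 = (-36 + (15 + 0))*90 - 125316 = (-36 + 15)*90 - 125316 = -21*90 - 125316 = -1890 - 125316 = -127206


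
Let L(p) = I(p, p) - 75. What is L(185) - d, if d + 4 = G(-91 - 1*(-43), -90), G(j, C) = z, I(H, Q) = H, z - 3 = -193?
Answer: 304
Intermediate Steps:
z = -190 (z = 3 - 193 = -190)
G(j, C) = -190
L(p) = -75 + p (L(p) = p - 75 = -75 + p)
d = -194 (d = -4 - 190 = -194)
L(185) - d = (-75 + 185) - 1*(-194) = 110 + 194 = 304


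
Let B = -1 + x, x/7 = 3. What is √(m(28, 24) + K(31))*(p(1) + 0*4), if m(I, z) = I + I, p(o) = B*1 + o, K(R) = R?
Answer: 21*√87 ≈ 195.88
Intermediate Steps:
x = 21 (x = 7*3 = 21)
B = 20 (B = -1 + 21 = 20)
p(o) = 20 + o (p(o) = 20*1 + o = 20 + o)
m(I, z) = 2*I
√(m(28, 24) + K(31))*(p(1) + 0*4) = √(2*28 + 31)*((20 + 1) + 0*4) = √(56 + 31)*(21 + 0) = √87*21 = 21*√87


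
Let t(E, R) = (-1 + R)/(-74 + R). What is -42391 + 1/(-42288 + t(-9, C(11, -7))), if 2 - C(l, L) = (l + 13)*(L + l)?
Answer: -301157915167/7104289 ≈ -42391.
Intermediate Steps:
C(l, L) = 2 - (13 + l)*(L + l) (C(l, L) = 2 - (l + 13)*(L + l) = 2 - (13 + l)*(L + l))
t(E, R) = (-1 + R)/(-74 + R)
-42391 + 1/(-42288 + t(-9, C(11, -7))) = -42391 + 1/(-42288 + (-1 + (2 - 1*11² - 13*(-7) - 13*11 - 1*(-7)*11))/(-74 + (2 - 1*11² - 13*(-7) - 13*11 - 1*(-7)*11))) = -42391 + 1/(-42288 + (-1 + (2 - 1*121 + 91 - 143 + 77))/(-74 + (2 - 1*121 + 91 - 143 + 77))) = -42391 + 1/(-42288 + (-1 + (2 - 121 + 91 - 143 + 77))/(-74 + (2 - 121 + 91 - 143 + 77))) = -42391 + 1/(-42288 + (-1 - 94)/(-74 - 94)) = -42391 + 1/(-42288 - 95/(-168)) = -42391 + 1/(-42288 - 1/168*(-95)) = -42391 + 1/(-42288 + 95/168) = -42391 + 1/(-7104289/168) = -42391 - 168/7104289 = -301157915167/7104289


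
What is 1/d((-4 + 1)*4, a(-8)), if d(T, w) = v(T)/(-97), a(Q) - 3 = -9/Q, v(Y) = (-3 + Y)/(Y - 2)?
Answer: -1358/15 ≈ -90.533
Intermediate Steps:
v(Y) = (-3 + Y)/(-2 + Y)
a(Q) = 3 - 9/Q
d(T, w) = -(-3 + T)/(97*(-2 + T)) (d(T, w) = ((-3 + T)/(-2 + T))/(-97) = ((-3 + T)/(-2 + T))*(-1/97) = -(-3 + T)/(97*(-2 + T)))
1/d((-4 + 1)*4, a(-8)) = 1/((3 - (-4 + 1)*4)/(97*(-2 + (-4 + 1)*4))) = 1/((3 - (-3)*4)/(97*(-2 - 3*4))) = 1/((3 - 1*(-12))/(97*(-2 - 12))) = 1/((1/97)*(3 + 12)/(-14)) = 1/((1/97)*(-1/14)*15) = 1/(-15/1358) = -1358/15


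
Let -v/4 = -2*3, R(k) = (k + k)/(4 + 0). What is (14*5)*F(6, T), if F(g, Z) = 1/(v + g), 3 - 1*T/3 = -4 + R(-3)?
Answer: 7/3 ≈ 2.3333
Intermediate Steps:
R(k) = k/2 (R(k) = (2*k)/4 = (2*k)*(1/4) = k/2)
v = 24 (v = -(-8)*3 = -4*(-6) = 24)
T = 51/2 (T = 9 - 3*(-4 + (1/2)*(-3)) = 9 - 3*(-4 - 3/2) = 9 - 3*(-11/2) = 9 + 33/2 = 51/2 ≈ 25.500)
F(g, Z) = 1/(24 + g)
(14*5)*F(6, T) = (14*5)/(24 + 6) = 70/30 = 70*(1/30) = 7/3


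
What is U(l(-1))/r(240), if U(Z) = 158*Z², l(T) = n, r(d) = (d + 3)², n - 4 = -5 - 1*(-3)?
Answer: 632/59049 ≈ 0.010703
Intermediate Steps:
n = 2 (n = 4 + (-5 - 1*(-3)) = 4 + (-5 + 3) = 4 - 2 = 2)
r(d) = (3 + d)²
l(T) = 2
U(l(-1))/r(240) = (158*2²)/((3 + 240)²) = (158*4)/(243²) = 632/59049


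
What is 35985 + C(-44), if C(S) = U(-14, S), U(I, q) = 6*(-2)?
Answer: 35973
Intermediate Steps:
U(I, q) = -12
C(S) = -12
35985 + C(-44) = 35985 - 12 = 35973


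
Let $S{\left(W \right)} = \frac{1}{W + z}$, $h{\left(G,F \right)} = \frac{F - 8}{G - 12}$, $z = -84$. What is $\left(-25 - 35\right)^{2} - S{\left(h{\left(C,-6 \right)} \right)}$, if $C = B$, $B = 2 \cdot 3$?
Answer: $\frac{882003}{245} \approx 3600.0$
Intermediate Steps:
$B = 6$
$C = 6$
$h{\left(G,F \right)} = \frac{-8 + F}{-12 + G}$
$S{\left(W \right)} = \frac{1}{-84 + W}$ ($S{\left(W \right)} = \frac{1}{W - 84} = \frac{1}{-84 + W}$)
$\left(-25 - 35\right)^{2} - S{\left(h{\left(C,-6 \right)} \right)} = \left(-25 - 35\right)^{2} - \frac{1}{-84 + \frac{-8 - 6}{-12 + 6}} = \left(-60\right)^{2} - \frac{1}{-84 + \frac{1}{-6} \left(-14\right)} = 3600 - \frac{1}{-84 - - \frac{7}{3}} = 3600 - \frac{1}{-84 + \frac{7}{3}} = 3600 - \frac{1}{- \frac{245}{3}} = 3600 - - \frac{3}{245} = 3600 + \frac{3}{245} = \frac{882003}{245}$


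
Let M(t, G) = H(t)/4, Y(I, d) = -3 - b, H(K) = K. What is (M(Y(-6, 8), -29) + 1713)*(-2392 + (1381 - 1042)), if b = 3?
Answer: -7027419/2 ≈ -3.5137e+6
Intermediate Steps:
Y(I, d) = -6 (Y(I, d) = -3 - 1*3 = -3 - 3 = -6)
M(t, G) = t/4
(M(Y(-6, 8), -29) + 1713)*(-2392 + (1381 - 1042)) = ((¼)*(-6) + 1713)*(-2392 + (1381 - 1042)) = (-3/2 + 1713)*(-2392 + 339) = (3423/2)*(-2053) = -7027419/2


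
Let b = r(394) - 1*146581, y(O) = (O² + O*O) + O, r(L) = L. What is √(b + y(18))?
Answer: 3*I*√16169 ≈ 381.47*I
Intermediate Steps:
y(O) = O + 2*O² (y(O) = (O² + O²) + O = 2*O² + O = O + 2*O²)
b = -146187 (b = 394 - 1*146581 = 394 - 146581 = -146187)
√(b + y(18)) = √(-146187 + 18*(1 + 2*18)) = √(-146187 + 18*(1 + 36)) = √(-146187 + 18*37) = √(-146187 + 666) = √(-145521) = 3*I*√16169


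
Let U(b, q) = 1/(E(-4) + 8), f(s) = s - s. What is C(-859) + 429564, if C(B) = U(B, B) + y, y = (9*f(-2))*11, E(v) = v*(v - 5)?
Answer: 18900817/44 ≈ 4.2956e+5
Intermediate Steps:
f(s) = 0
E(v) = v*(-5 + v)
U(b, q) = 1/44 (U(b, q) = 1/(-4*(-5 - 4) + 8) = 1/(-4*(-9) + 8) = 1/(36 + 8) = 1/44)
y = 0 (y = (9*0)*11 = 0*11 = 0)
C(B) = 1/44 (C(B) = 1/44 + 0 = 1/44)
C(-859) + 429564 = 1/44 + 429564 = 18900817/44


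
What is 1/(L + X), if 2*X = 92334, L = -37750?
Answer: 1/8417 ≈ 0.00011881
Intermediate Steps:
X = 46167 (X = (½)*92334 = 46167)
1/(L + X) = 1/(-37750 + 46167) = 1/8417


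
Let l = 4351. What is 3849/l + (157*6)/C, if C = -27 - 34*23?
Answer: -984801/3519959 ≈ -0.27978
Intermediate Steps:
C = -809 (C = -27 - 782 = -809)
3849/l + (157*6)/C = 3849/4351 + (157*6)/(-809) = 3849*(1/4351) + 942*(-1/809) = 3849/4351 - 942/809 = -984801/3519959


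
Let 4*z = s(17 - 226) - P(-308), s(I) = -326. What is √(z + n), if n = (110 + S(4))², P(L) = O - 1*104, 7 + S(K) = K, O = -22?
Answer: √11399 ≈ 106.77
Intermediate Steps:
S(K) = -7 + K
P(L) = -126 (P(L) = -22 - 1*104 = -22 - 104 = -126)
z = -50 (z = (-326 - 1*(-126))/4 = (-326 + 126)/4 = (¼)*(-200) = -50)
n = 11449 (n = (110 + (-7 + 4))² = (110 - 3)² = 107² = 11449)
√(z + n) = √(-50 + 11449) = √11399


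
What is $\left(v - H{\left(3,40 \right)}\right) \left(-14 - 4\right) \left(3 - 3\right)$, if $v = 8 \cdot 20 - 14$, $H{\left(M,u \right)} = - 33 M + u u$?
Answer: $0$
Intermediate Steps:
$H{\left(M,u \right)} = u^{2} - 33 M$ ($H{\left(M,u \right)} = - 33 M + u^{2} = u^{2} - 33 M$)
$v = 146$ ($v = 160 - 14 = 146$)
$\left(v - H{\left(3,40 \right)}\right) \left(-14 - 4\right) \left(3 - 3\right) = \left(146 - \left(40^{2} - 99\right)\right) \left(-14 - 4\right) \left(3 - 3\right) = \left(146 - \left(1600 - 99\right)\right) \left(\left(-18\right) 0\right) = \left(146 - 1501\right) 0 = \left(-1355\right) 0 = 0$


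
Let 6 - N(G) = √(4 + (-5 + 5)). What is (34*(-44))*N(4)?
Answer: -5984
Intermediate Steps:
N(G) = 4 (N(G) = 6 - √(4 + (-5 + 5)) = 6 - √(4 + 0) = 6 - √4 = 6 - 1*2 = 6 - 2 = 4)
(34*(-44))*N(4) = (34*(-44))*4 = -1496*4 = -5984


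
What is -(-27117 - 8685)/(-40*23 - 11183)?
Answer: -2754/931 ≈ -2.9581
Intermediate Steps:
-(-27117 - 8685)/(-40*23 - 11183) = -(-35802)/(-920 - 11183) = -(-35802)/(-12103) = -(-35802)*(-1)/12103 = -1*2754/931 = -2754/931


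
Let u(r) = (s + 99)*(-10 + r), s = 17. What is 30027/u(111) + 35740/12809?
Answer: 803345683/150070244 ≈ 5.3531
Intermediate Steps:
u(r) = -1160 + 116*r (u(r) = (17 + 99)*(-10 + r) = 116*(-10 + r) = -1160 + 116*r)
30027/u(111) + 35740/12809 = 30027/(-1160 + 116*111) + 35740/12809 = 30027/(-1160 + 12876) + 35740*(1/12809) = 30027/11716 + 35740/12809 = 803345683/150070244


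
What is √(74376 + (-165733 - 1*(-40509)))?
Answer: 4*I*√3178 ≈ 225.5*I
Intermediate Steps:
√(74376 + (-165733 - 1*(-40509))) = √(74376 + (-165733 + 40509)) = √(74376 - 125224) = √(-50848) = 4*I*√3178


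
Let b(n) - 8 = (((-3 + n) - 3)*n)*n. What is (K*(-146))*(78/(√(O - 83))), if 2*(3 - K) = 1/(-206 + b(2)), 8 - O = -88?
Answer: -281415*√13/107 ≈ -9482.8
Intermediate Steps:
O = 96 (O = 8 - 1*(-88) = 8 + 88 = 96)
b(n) = 8 + n²*(-6 + n) (b(n) = 8 + (((-3 + n) - 3)*n)*n = 8 + ((-6 + n)*n)*n = 8 + (n*(-6 + n))*n = 8 + n²*(-6 + n))
K = 1285/428 (K = 3 - 1/(2*(-206 + (8 + 2³ - 6*2²))) = 3 - 1/(2*(-206 + (8 + 8 - 6*4))) = 3 - 1/(2*(-206 + (8 + 8 - 24))) = 3 - 1/(2*(-206 - 8)) = 3 - ½/(-214) = 3 - ½*(-1/214) = 3 + 1/428 = 1285/428 ≈ 3.0023)
(K*(-146))*(78/(√(O - 83))) = ((1285/428)*(-146))*(78/(√(96 - 83))) = -3658395/(107*(√13)) = -3658395*√13/13/107 = -281415*√13/107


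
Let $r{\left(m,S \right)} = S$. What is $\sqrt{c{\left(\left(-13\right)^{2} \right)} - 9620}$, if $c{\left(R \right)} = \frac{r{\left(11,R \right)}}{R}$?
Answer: $i \sqrt{9619} \approx 98.077 i$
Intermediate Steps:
$c{\left(R \right)} = 1$ ($c{\left(R \right)} = \frac{R}{R} = 1$)
$\sqrt{c{\left(\left(-13\right)^{2} \right)} - 9620} = \sqrt{1 - 9620} = \sqrt{-9619} = i \sqrt{9619}$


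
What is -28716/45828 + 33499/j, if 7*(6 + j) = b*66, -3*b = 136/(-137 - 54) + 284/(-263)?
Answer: -4998378499873/54960502 ≈ -90945.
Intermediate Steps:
b = 30004/50233 (b = -(136/(-137 - 54) + 284/(-263))/3 = -(136/(-191) + 284*(-1/263))/3 = -(136*(-1/191) - 284/263)/3 = -(-136/191 - 284/263)/3 = -⅓*(-90012/50233) = 30004/50233 ≈ 0.59730)
j = -129522/351631 (j = -6 + ((30004/50233)*66)/7 = -6 + (⅐)*(1980264/50233) = -6 + 1980264/351631 = -129522/351631 ≈ -0.36835)
-28716/45828 + 33499/j = -28716/45828 + 33499/(-129522/351631) = -28716*1/45828 + 33499*(-351631/129522) = -2393/3819 - 11779286869/129522 = -4998378499873/54960502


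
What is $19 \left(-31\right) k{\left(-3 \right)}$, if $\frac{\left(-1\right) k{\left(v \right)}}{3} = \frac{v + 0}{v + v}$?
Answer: $\frac{1767}{2} \approx 883.5$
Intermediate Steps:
$k{\left(v \right)} = - \frac{3}{2}$ ($k{\left(v \right)} = - 3 \frac{v + 0}{v + v} = - 3 \frac{v}{2 v} = - 3 v \frac{1}{2 v} = \left(-3\right) \frac{1}{2} = - \frac{3}{2}$)
$19 \left(-31\right) k{\left(-3 \right)} = 19 \left(-31\right) \left(- \frac{3}{2}\right) = \left(-589\right) \left(- \frac{3}{2}\right) = \frac{1767}{2}$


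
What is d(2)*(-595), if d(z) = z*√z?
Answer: -1190*√2 ≈ -1682.9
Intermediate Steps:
d(z) = z^(3/2)
d(2)*(-595) = 2^(3/2)*(-595) = (2*√2)*(-595) = -1190*√2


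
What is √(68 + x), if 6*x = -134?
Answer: √411/3 ≈ 6.7577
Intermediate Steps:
x = -67/3 (x = (⅙)*(-134) = -67/3 ≈ -22.333)
√(68 + x) = √(68 - 67/3) = √(137/3) = √411/3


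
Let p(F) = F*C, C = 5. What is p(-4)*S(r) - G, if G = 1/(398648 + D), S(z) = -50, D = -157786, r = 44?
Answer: 240861999/240862 ≈ 1000.0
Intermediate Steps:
p(F) = 5*F (p(F) = F*5 = 5*F)
G = 1/240862 (G = 1/(398648 - 157786) = 1/240862 ≈ 4.1518e-6)
p(-4)*S(r) - G = (5*(-4))*(-50) - 1*1/240862 = -20*(-50) - 1/240862 = 1000 - 1/240862 = 240861999/240862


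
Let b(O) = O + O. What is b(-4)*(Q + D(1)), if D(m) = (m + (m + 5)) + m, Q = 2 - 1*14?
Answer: 32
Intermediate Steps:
Q = -12 (Q = 2 - 14 = -12)
b(O) = 2*O
D(m) = 5 + 3*m (D(m) = (m + (5 + m)) + m = (5 + 2*m) + m = 5 + 3*m)
b(-4)*(Q + D(1)) = (2*(-4))*(-12 + (5 + 3*1)) = -8*(-12 + (5 + 3)) = -8*(-12 + 8) = -8*(-4) = 32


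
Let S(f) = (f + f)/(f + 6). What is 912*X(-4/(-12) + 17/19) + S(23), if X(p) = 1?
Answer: 26494/29 ≈ 913.59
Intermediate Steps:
S(f) = 2*f/(6 + f) (S(f) = (2*f)/(6 + f) = 2*f/(6 + f))
912*X(-4/(-12) + 17/19) + S(23) = 912*1 + 2*23/(6 + 23) = 912 + 2*23/29 = 912 + 2*23*(1/29) = 912 + 46/29 = 26494/29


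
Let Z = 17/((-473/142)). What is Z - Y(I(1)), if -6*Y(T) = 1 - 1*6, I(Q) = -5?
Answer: -16849/2838 ≈ -5.9369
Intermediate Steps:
Y(T) = 5/6 (Y(T) = -(1 - 1*6)/6 = -(1 - 6)/6 = -1/6*(-5) = 5/6)
Z = -2414/473 (Z = 17/((-473*1/142)) = 17/(-473/142) = 17*(-142/473) = -2414/473 ≈ -5.1036)
Z - Y(I(1)) = -2414/473 - 1*5/6 = -2414/473 - 5/6 = -16849/2838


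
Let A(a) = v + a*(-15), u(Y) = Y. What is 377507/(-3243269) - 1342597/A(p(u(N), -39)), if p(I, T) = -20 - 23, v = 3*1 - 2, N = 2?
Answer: -229191952585/110271146 ≈ -2078.4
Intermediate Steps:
v = 1 (v = 3 - 2 = 1)
p(I, T) = -43
A(a) = 1 - 15*a (A(a) = 1 + a*(-15) = 1 - 15*a)
377507/(-3243269) - 1342597/A(p(u(N), -39)) = 377507/(-3243269) - 1342597/(1 - 15*(-43)) = 377507*(-1/3243269) - 1342597/(1 + 645) = -377507/3243269 - 1342597/646 = -377507/3243269 - 1342597*1/646 = -377507/3243269 - 70663/34 = -229191952585/110271146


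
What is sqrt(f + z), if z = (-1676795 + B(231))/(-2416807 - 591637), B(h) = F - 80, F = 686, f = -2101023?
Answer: I*sqrt(4753949497969480553)/1504222 ≈ 1449.5*I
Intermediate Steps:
B(h) = 606 (B(h) = 686 - 80 = 606)
z = 1676189/3008444 (z = (-1676795 + 606)/(-2416807 - 591637) = -1676189/(-3008444) = -1676189*(-1/3008444) = 1676189/3008444 ≈ 0.55716)
sqrt(f + z) = sqrt(-2101023 + 1676189/3008444) = sqrt(-6320808362023/3008444) = I*sqrt(4753949497969480553)/1504222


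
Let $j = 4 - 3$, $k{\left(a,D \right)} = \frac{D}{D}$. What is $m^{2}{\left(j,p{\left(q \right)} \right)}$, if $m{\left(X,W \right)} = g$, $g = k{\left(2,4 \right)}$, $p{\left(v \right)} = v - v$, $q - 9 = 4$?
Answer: $1$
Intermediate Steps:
$q = 13$ ($q = 9 + 4 = 13$)
$p{\left(v \right)} = 0$
$k{\left(a,D \right)} = 1$
$g = 1$
$j = 1$ ($j = 4 - 3 = 1$)
$m{\left(X,W \right)} = 1$
$m^{2}{\left(j,p{\left(q \right)} \right)} = 1^{2} = 1$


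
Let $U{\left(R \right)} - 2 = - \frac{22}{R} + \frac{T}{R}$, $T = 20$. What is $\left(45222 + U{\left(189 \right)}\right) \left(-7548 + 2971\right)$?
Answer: $- \frac{39121147718}{189} \approx -2.0699 \cdot 10^{8}$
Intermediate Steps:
$U{\left(R \right)} = 2 - \frac{2}{R}$ ($U{\left(R \right)} = 2 + \left(- \frac{22}{R} + \frac{20}{R}\right) = 2 - \frac{2}{R}$)
$\left(45222 + U{\left(189 \right)}\right) \left(-7548 + 2971\right) = \left(45222 + \left(2 - \frac{2}{189}\right)\right) \left(-7548 + 2971\right) = \left(45222 + \left(2 - \frac{2}{189}\right)\right) \left(-4577\right) = \left(45222 + \frac{376}{189}\right) \left(-4577\right) = \frac{8547334}{189} \left(-4577\right) = - \frac{39121147718}{189}$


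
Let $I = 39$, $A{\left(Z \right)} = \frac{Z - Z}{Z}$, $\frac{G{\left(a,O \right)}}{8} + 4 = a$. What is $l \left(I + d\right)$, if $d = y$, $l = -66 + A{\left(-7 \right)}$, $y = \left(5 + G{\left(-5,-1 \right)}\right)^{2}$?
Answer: $-298848$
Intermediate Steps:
$G{\left(a,O \right)} = -32 + 8 a$
$y = 4489$ ($y = \left(5 + \left(-32 + 8 \left(-5\right)\right)\right)^{2} = \left(5 - 72\right)^{2} = \left(-67\right)^{2} = 4489$)
$A{\left(Z \right)} = 0$ ($A{\left(Z \right)} = \frac{0}{Z} = 0$)
$l = -66$ ($l = -66 + 0 = -66$)
$d = 4489$
$l \left(I + d\right) = - 66 \left(39 + 4489\right) = \left(-66\right) 4528 = -298848$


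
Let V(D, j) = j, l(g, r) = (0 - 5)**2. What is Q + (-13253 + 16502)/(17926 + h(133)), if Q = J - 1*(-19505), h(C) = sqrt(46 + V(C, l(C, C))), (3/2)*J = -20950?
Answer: 5339262168797/964024215 - 3249*sqrt(71)/321341405 ≈ 5538.5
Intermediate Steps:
l(g, r) = 25 (l(g, r) = (-5)**2 = 25)
J = -41900/3 (J = (2/3)*(-20950) = -41900/3 ≈ -13967.)
h(C) = sqrt(71) (h(C) = sqrt(46 + 25) = sqrt(71))
Q = 16615/3 (Q = -41900/3 - 1*(-19505) = -41900/3 + 19505 = 16615/3 ≈ 5538.3)
Q + (-13253 + 16502)/(17926 + h(133)) = 16615/3 + (-13253 + 16502)/(17926 + sqrt(71)) = 16615/3 + 3249/(17926 + sqrt(71))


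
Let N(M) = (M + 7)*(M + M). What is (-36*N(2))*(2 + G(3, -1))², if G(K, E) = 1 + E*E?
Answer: -20736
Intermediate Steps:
N(M) = 2*M*(7 + M) (N(M) = (7 + M)*(2*M) = 2*M*(7 + M))
G(K, E) = 1 + E²
(-36*N(2))*(2 + G(3, -1))² = (-72*2*(7 + 2))*(2 + (1 + (-1)²))² = (-72*2*9)*(2 + (1 + 1))² = (-36*36)*(2 + 2)² = -1296*4² = -1296*16 = -20736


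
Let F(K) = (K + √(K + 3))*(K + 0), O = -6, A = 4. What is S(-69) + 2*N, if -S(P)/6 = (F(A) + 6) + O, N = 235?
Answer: 374 - 24*√7 ≈ 310.50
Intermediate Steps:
F(K) = K*(K + √(3 + K)) (F(K) = (K + √(3 + K))*K = K*(K + √(3 + K)))
S(P) = -96 - 24*√7 (S(P) = -6*((4*(4 + √(3 + 4)) + 6) - 6) = -6*((4*(4 + √7) + 6) - 6) = -6*(((16 + 4*√7) + 6) - 6) = -6*((22 + 4*√7) - 6) = -6*(16 + 4*√7) = -96 - 24*√7)
S(-69) + 2*N = (-96 - 24*√7) + 2*235 = (-96 - 24*√7) + 470 = 374 - 24*√7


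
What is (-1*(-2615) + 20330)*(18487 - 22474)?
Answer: -91481715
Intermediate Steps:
(-1*(-2615) + 20330)*(18487 - 22474) = (2615 + 20330)*(-3987) = 22945*(-3987) = -91481715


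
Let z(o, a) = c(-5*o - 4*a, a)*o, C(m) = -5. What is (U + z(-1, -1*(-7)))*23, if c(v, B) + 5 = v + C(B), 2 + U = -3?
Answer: 644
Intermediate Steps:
U = -5 (U = -2 - 3 = -5)
c(v, B) = -10 + v (c(v, B) = -5 + (v - 5) = -5 + (-5 + v) = -10 + v)
z(o, a) = o*(-10 - 5*o - 4*a) (z(o, a) = (-10 + (-5*o - 4*a))*o = (-10 - 5*o - 4*a)*o = o*(-10 - 5*o - 4*a))
(U + z(-1, -1*(-7)))*23 = (-5 - 1*(-1)*(10 + 4*(-1*(-7)) + 5*(-1)))*23 = (-5 - 1*(-1)*(10 + 4*7 - 5))*23 = (-5 - 1*(-1)*(10 + 28 - 5))*23 = (-5 - 1*(-1)*33)*23 = (-5 + 33)*23 = 28*23 = 644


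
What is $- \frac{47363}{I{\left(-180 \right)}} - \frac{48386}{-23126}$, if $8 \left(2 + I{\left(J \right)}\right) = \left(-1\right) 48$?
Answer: $\frac{547851913}{92504} \approx 5922.5$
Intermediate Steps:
$I{\left(J \right)} = -8$ ($I{\left(J \right)} = -2 + \frac{\left(-1\right) 48}{8} = -2 + \frac{1}{8} \left(-48\right) = -2 - 6 = -8$)
$- \frac{47363}{I{\left(-180 \right)}} - \frac{48386}{-23126} = - \frac{47363}{-8} - \frac{48386}{-23126} = \left(-47363\right) \left(- \frac{1}{8}\right) - - \frac{24193}{11563} = \frac{47363}{8} + \frac{24193}{11563} = \frac{547851913}{92504}$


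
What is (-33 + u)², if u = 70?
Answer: 1369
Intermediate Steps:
(-33 + u)² = (-33 + 70)² = 37² = 1369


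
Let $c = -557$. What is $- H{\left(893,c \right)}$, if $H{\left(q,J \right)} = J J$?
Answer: $-310249$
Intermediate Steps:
$H{\left(q,J \right)} = J^{2}$
$- H{\left(893,c \right)} = - \left(-557\right)^{2} = \left(-1\right) 310249 = -310249$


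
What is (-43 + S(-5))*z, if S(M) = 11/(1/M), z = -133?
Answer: 13034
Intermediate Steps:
S(M) = 11*M
(-43 + S(-5))*z = (-43 + 11*(-5))*(-133) = (-43 - 55)*(-133) = -98*(-133) = 13034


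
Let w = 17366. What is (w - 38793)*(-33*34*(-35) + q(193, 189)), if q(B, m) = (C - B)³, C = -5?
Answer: 165483335094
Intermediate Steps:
q(B, m) = (-5 - B)³
(w - 38793)*(-33*34*(-35) + q(193, 189)) = (17366 - 38793)*(-33*34*(-35) - (5 + 193)³) = -21427*(-1122*(-35) - 1*198³) = -21427*(39270 - 1*7762392) = -21427*(39270 - 7762392) = -21427*(-7723122) = 165483335094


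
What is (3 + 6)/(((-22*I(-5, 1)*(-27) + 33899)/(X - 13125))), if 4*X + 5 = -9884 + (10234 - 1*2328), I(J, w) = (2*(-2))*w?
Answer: -490347/126092 ≈ -3.8888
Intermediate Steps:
I(J, w) = -4*w
X = -1983/4 (X = -5/4 + (-9884 + (10234 - 1*2328))/4 = -5/4 + (-9884 + (10234 - 2328))/4 = -5/4 + (-9884 + 7906)/4 = -5/4 + (1/4)*(-1978) = -5/4 - 989/2 = -1983/4 ≈ -495.75)
(3 + 6)/(((-22*I(-5, 1)*(-27) + 33899)/(X - 13125))) = (3 + 6)/(((-(-88)*(-27) + 33899)/(-1983/4 - 13125))) = 9/(((-22*(-4)*(-27) + 33899)/(-54483/4))) = 9/(((88*(-27) + 33899)*(-4/54483))) = 9/(((-2376 + 33899)*(-4/54483))) = 9/((31523*(-4/54483))) = 9/(-126092/54483) = 9*(-54483/126092) = -490347/126092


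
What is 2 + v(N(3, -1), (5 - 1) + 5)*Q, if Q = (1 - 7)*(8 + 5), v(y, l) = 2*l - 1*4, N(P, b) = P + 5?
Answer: -1090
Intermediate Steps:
N(P, b) = 5 + P
v(y, l) = -4 + 2*l (v(y, l) = 2*l - 4 = -4 + 2*l)
Q = -78 (Q = -6*13 = -78)
2 + v(N(3, -1), (5 - 1) + 5)*Q = 2 + (-4 + 2*((5 - 1) + 5))*(-78) = 2 + (-4 + 2*(4 + 5))*(-78) = 2 + (-4 + 2*9)*(-78) = 2 + (-4 + 18)*(-78) = 2 + 14*(-78) = 2 - 1092 = -1090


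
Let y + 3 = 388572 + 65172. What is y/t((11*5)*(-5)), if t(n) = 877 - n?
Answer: 151247/384 ≈ 393.87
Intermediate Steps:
y = 453741 (y = -3 + (388572 + 65172) = -3 + 453744 = 453741)
y/t((11*5)*(-5)) = 453741/(877 - 11*5*(-5)) = 453741/(877 - 55*(-5)) = 453741/(877 - 1*(-275)) = 453741/(877 + 275) = 453741/1152 = 453741*(1/1152) = 151247/384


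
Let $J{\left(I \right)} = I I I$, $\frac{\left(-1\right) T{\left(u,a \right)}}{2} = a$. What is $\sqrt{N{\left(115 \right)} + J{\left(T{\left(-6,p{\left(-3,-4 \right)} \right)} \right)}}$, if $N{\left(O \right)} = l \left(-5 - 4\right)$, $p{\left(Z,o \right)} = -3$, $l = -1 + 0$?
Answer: $15$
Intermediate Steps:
$l = -1$
$T{\left(u,a \right)} = - 2 a$
$N{\left(O \right)} = 9$ ($N{\left(O \right)} = - (-5 - 4) = \left(-1\right) \left(-9\right) = 9$)
$J{\left(I \right)} = I^{3}$ ($J{\left(I \right)} = I^{2} I = I^{3}$)
$\sqrt{N{\left(115 \right)} + J{\left(T{\left(-6,p{\left(-3,-4 \right)} \right)} \right)}} = \sqrt{9 + \left(\left(-2\right) \left(-3\right)\right)^{3}} = \sqrt{9 + 6^{3}} = \sqrt{9 + 216} = \sqrt{225} = 15$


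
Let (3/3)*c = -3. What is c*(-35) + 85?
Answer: 190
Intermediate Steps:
c = -3
c*(-35) + 85 = -3*(-35) + 85 = 105 + 85 = 190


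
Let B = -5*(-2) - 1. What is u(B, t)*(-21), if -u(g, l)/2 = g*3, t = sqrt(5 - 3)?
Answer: 1134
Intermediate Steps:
B = 9 (B = 10 - 1 = 9)
t = sqrt(2) ≈ 1.4142
u(g, l) = -6*g (u(g, l) = -2*g*3 = -6*g)
u(B, t)*(-21) = -6*9*(-21) = -54*(-21) = 1134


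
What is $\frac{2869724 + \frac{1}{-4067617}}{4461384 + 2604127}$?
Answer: $\frac{11672938127707}{28739792657287} \approx 0.40616$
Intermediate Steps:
$\frac{2869724 + \frac{1}{-4067617}}{4461384 + 2604127} = \frac{2869724 - \frac{1}{4067617}}{7065511} = \frac{11672938127707}{4067617} \cdot \frac{1}{7065511} = \frac{11672938127707}{28739792657287}$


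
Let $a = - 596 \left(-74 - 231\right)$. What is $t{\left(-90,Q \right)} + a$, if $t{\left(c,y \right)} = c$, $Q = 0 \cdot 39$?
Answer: $181690$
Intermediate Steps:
$Q = 0$
$a = 181780$ ($a = \left(-596\right) \left(-305\right) = 181780$)
$t{\left(-90,Q \right)} + a = -90 + 181780 = 181690$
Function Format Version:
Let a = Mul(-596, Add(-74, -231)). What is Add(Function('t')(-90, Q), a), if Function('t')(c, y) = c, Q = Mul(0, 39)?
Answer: 181690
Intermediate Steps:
Q = 0
a = 181780 (a = Mul(-596, -305) = 181780)
Add(Function('t')(-90, Q), a) = Add(-90, 181780) = 181690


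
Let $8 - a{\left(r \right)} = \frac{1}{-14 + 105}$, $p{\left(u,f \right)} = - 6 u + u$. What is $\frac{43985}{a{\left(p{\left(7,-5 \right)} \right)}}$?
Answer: $\frac{4002635}{727} \approx 5505.7$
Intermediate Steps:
$p{\left(u,f \right)} = - 5 u$
$a{\left(r \right)} = \frac{727}{91}$ ($a{\left(r \right)} = 8 - \frac{1}{-14 + 105} = 8 - \frac{1}{91} = \frac{727}{91}$)
$\frac{43985}{a{\left(p{\left(7,-5 \right)} \right)}} = \frac{43985}{\frac{727}{91}} = 43985 \cdot \frac{91}{727} = \frac{4002635}{727}$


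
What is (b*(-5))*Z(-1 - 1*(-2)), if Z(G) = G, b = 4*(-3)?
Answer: 60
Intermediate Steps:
b = -12
(b*(-5))*Z(-1 - 1*(-2)) = (-12*(-5))*(-1 - 1*(-2)) = 60*(-1 + 2) = 60*1 = 60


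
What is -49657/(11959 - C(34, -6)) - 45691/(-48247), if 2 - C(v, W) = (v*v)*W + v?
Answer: -2164833274/243888585 ≈ -8.8763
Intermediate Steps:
C(v, W) = 2 - v - W*v² (C(v, W) = 2 - ((v*v)*W + v) = 2 - (v²*W + v) = 2 - (W*v² + v) = 2 - (v + W*v²) = 2 + (-v - W*v²) = 2 - v - W*v²)
-49657/(11959 - C(34, -6)) - 45691/(-48247) = -49657/(11959 - (2 - 1*34 - 1*(-6)*34²)) - 45691/(-48247) = -49657/(11959 - (2 - 34 - 1*(-6)*1156)) - 45691*(-1/48247) = -49657/(11959 - (2 - 34 + 6936)) + 45691/48247 = -49657/(11959 - 1*6904) + 45691/48247 = -49657/(11959 - 6904) + 45691/48247 = -49657/5055 + 45691/48247 = -2164833274/243888585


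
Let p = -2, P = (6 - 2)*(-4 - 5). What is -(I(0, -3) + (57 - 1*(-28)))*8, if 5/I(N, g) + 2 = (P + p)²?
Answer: -490300/721 ≈ -680.03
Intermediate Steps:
P = -36 (P = 4*(-9) = -36)
I(N, g) = 5/1442 (I(N, g) = 5/(-2 + (-36 - 2)²) = 5/(-2 + (-38)²) = 5/(-2 + 1444) = 5/1442)
-(I(0, -3) + (57 - 1*(-28)))*8 = -(5/1442 + (57 - 1*(-28)))*8 = -(5/1442 + (57 + 28))*8 = -(5/1442 + 85)*8 = -122575*8/1442 = -1*490300/721 = -490300/721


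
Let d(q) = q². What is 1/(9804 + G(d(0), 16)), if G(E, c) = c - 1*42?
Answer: 1/9778 ≈ 0.00010227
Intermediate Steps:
G(E, c) = -42 + c (G(E, c) = c - 42 = -42 + c)
1/(9804 + G(d(0), 16)) = 1/(9804 + (-42 + 16)) = 1/(9804 - 26) = 1/9778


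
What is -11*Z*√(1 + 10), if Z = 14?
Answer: -154*√11 ≈ -510.76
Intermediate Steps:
-11*Z*√(1 + 10) = -154*√(1 + 10) = -154*√11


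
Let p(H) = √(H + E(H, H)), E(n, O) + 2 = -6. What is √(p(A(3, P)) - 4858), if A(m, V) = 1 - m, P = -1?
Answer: √(-4858 + I*√10) ≈ 0.0227 + 69.699*I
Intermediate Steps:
E(n, O) = -8 (E(n, O) = -2 - 6 = -8)
p(H) = √(-8 + H) (p(H) = √(H - 8) = √(-8 + H))
√(p(A(3, P)) - 4858) = √(√(-8 + (1 - 1*3)) - 4858) = √(√(-8 + (1 - 3)) - 4858) = √(√(-8 - 2) - 4858) = √(√(-10) - 4858) = √(I*√10 - 4858) = √(-4858 + I*√10)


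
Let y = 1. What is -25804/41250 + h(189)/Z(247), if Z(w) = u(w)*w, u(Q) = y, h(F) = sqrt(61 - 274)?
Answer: -12902/20625 + I*sqrt(213)/247 ≈ -0.62555 + 0.059087*I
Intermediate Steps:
h(F) = I*sqrt(213) (h(F) = sqrt(-213) = I*sqrt(213))
u(Q) = 1
Z(w) = w (Z(w) = 1*w = w)
-25804/41250 + h(189)/Z(247) = -25804/41250 + (I*sqrt(213))/247 = -25804*1/41250 + (I*sqrt(213))*(1/247) = -12902/20625 + I*sqrt(213)/247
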